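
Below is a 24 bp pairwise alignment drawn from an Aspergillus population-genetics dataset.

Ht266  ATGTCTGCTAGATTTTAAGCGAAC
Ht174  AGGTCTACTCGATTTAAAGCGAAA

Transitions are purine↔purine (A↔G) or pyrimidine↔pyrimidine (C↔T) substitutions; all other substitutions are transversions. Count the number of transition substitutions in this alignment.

1

The sequences differ at positions 2 (T/G, transversion), 7 (G/A, transition), 10 (A/C, transversion), 16 (T/A, transversion), 24 (C/A, transversion).
Of the 5 differences, 1 transition and 4 transversions, so the answer is 1.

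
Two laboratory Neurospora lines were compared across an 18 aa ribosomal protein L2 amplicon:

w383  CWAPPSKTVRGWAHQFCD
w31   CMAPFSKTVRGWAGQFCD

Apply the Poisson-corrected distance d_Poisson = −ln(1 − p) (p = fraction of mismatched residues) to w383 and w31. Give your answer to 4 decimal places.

Differing sites — 2:W/M; 5:P/F; 14:H/G.
p = 3/18 = 0.166667.
d = −ln(1 − 0.166667) = −ln(0.833333) = 0.1823.

0.1823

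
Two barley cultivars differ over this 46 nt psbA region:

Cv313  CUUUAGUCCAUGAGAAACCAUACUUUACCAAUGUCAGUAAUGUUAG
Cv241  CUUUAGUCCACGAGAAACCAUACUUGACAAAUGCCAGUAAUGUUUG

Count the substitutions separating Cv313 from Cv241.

5

Differing sites — 11:U/C; 26:U/G; 29:C/A; 34:U/C; 45:A/U.
That gives 5 mismatches out of 46 aligned sites, so the Hamming distance is 5.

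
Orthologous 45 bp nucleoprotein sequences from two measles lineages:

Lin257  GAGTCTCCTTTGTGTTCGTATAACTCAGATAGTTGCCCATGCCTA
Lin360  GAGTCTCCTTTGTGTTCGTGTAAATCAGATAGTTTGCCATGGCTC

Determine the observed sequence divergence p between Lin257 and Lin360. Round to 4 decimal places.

The sequences differ at positions 20 (A/G), 24 (C/A), 35 (G/T), 36 (C/G), 42 (C/G), 45 (A/C).
There are 6 differences over 45 sites, so p = 6/45 = 0.1333.

0.1333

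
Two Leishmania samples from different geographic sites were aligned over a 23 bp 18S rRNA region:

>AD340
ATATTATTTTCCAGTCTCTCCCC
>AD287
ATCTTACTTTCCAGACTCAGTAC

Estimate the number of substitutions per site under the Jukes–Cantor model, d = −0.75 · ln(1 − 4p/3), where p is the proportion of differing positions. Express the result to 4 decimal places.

0.3904

The sequences differ at positions 3 (A/C), 7 (T/C), 15 (T/A), 19 (T/A), 20 (C/G), 21 (C/T), 22 (C/A).
p = 7/23 = 0.304348.
d = −0.75 · ln(1 − (4/3)·0.304348) = −0.75 · ln(0.594203) = −0.75 · (-0.520534) = 0.3904.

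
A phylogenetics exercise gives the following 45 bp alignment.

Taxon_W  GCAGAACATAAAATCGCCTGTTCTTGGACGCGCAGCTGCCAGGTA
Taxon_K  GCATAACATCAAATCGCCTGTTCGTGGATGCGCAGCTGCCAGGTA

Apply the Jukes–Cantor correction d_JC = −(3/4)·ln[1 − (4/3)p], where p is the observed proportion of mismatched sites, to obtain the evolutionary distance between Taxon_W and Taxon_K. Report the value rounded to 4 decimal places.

0.0946

Mismatches occur at site 4 (G/T), site 10 (A/C), site 24 (T/G), site 29 (C/T).
p = 4/45 = 0.088889.
d = −0.75 · ln(1 − (4/3)·0.088889) = −0.75 · ln(0.881481) = −0.75 · (-0.126152) = 0.0946.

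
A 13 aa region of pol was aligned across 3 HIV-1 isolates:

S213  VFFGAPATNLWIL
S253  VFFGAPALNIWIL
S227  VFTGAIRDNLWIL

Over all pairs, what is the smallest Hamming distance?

2

Pairwise Hamming distances:
  S213 vs S253: 2
  S213 vs S227: 4
  S253 vs S227: 5
The smallest is 2, between S213 and S253.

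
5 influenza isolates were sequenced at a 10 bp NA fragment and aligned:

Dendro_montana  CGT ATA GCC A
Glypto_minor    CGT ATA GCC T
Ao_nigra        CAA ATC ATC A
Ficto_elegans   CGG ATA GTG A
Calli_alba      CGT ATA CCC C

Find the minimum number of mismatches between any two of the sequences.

1

Pairwise Hamming distances:
  Dendro_montana vs Glypto_minor: 1
  Dendro_montana vs Ao_nigra: 5
  Dendro_montana vs Ficto_elegans: 3
  Dendro_montana vs Calli_alba: 2
  Glypto_minor vs Ao_nigra: 6
  Glypto_minor vs Ficto_elegans: 4
  Glypto_minor vs Calli_alba: 2
  Ao_nigra vs Ficto_elegans: 5
  Ao_nigra vs Calli_alba: 6
  Ficto_elegans vs Calli_alba: 5
The smallest is 1, between Dendro_montana and Glypto_minor.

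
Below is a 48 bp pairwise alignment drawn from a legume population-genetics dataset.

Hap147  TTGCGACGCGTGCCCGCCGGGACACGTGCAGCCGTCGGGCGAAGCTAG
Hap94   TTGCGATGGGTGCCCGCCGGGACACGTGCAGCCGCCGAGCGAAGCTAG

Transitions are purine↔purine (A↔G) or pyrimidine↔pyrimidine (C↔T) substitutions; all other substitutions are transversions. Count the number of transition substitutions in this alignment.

3

The sequences differ at positions 7 (C/T, transition), 9 (C/G, transversion), 35 (T/C, transition), 38 (G/A, transition).
Of the 4 differences, 3 transitions and 1 transversion, so the answer is 3.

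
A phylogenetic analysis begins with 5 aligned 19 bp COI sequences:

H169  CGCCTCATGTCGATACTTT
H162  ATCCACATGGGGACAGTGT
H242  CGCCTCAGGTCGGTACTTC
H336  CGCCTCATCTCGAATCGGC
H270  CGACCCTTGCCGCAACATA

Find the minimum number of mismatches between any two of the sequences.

Pairwise Hamming distances:
  H169 vs H162: 8
  H169 vs H242: 3
  H169 vs H336: 6
  H169 vs H270: 8
  H162 vs H242: 11
  H162 vs H336: 11
  H162 vs H270: 13
  H242 vs H336: 7
  H242 vs H270: 9
  H336 vs H270: 10
The smallest is 3, between H169 and H242.

3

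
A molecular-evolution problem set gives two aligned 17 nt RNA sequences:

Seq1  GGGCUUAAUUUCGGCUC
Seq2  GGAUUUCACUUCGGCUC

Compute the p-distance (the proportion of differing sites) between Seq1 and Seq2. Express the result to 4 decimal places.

0.2353

Mismatches occur at site 3 (G/A), site 4 (C/U), site 7 (A/C), site 9 (U/C).
There are 4 differences over 17 sites, so p = 4/17 = 0.2353.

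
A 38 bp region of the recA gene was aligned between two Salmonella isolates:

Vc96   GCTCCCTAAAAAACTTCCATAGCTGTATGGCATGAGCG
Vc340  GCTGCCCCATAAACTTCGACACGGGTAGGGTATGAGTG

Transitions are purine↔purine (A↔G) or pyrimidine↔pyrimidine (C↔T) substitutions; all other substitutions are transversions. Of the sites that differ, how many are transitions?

4

Mismatches occur at site 4 (C↔G, transversion), site 7 (T↔C, transition), site 8 (A↔C, transversion), site 10 (A↔T, transversion), site 18 (C↔G, transversion), site 20 (T↔C, transition), site 22 (G↔C, transversion), site 23 (C↔G, transversion), site 24 (T↔G, transversion), site 28 (T↔G, transversion), site 31 (C↔T, transition), site 37 (C↔T, transition).
Of the 12 differences, 4 transitions and 8 transversions, so the answer is 4.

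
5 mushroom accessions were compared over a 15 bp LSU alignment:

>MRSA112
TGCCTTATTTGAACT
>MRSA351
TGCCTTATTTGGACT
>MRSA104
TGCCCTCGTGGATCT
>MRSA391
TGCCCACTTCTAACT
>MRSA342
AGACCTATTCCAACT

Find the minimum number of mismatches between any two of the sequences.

Pairwise Hamming distances:
  MRSA112 vs MRSA351: 1
  MRSA112 vs MRSA104: 5
  MRSA112 vs MRSA391: 5
  MRSA112 vs MRSA342: 5
  MRSA351 vs MRSA104: 6
  MRSA351 vs MRSA391: 6
  MRSA351 vs MRSA342: 6
  MRSA104 vs MRSA391: 5
  MRSA104 vs MRSA342: 7
  MRSA391 vs MRSA342: 5
The smallest is 1, between MRSA112 and MRSA351.

1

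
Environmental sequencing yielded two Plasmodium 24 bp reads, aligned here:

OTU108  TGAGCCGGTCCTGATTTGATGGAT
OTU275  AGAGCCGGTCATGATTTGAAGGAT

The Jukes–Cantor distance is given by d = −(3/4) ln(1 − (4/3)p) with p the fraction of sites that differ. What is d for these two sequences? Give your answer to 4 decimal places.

0.1367

Differing sites — 1:T/A; 11:C/A; 20:T/A.
p = 3/24 = 0.125000.
d = −0.75 · ln(1 − (4/3)·0.125000) = −0.75 · ln(0.833333) = −0.75 · (-0.182322) = 0.1367.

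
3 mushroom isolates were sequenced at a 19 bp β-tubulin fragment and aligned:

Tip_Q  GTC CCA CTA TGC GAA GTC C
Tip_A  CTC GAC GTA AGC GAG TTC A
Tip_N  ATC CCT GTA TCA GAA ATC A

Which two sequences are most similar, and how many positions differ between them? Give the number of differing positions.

Pairwise Hamming distances:
  Tip_Q vs Tip_A: 9
  Tip_Q vs Tip_N: 7
  Tip_A vs Tip_N: 9
The smallest is 7, between Tip_Q and Tip_N.

7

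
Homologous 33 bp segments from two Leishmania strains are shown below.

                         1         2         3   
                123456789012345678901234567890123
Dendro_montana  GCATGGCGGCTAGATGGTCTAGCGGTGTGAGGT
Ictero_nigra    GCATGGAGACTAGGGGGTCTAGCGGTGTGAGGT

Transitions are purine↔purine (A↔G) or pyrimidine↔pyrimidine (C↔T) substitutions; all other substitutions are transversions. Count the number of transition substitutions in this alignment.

The sequences differ at positions 7 (C/A, transversion), 9 (G/A, transition), 14 (A/G, transition), 15 (T/G, transversion).
Of the 4 differences, 2 transitions and 2 transversions, so the answer is 2.

2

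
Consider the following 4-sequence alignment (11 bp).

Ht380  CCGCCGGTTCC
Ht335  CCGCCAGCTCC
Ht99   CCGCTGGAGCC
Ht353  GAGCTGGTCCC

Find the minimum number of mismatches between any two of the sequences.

2

Pairwise Hamming distances:
  Ht380 vs Ht335: 2
  Ht380 vs Ht99: 3
  Ht380 vs Ht353: 4
  Ht335 vs Ht99: 4
  Ht335 vs Ht353: 6
  Ht99 vs Ht353: 4
The smallest is 2, between Ht380 and Ht335.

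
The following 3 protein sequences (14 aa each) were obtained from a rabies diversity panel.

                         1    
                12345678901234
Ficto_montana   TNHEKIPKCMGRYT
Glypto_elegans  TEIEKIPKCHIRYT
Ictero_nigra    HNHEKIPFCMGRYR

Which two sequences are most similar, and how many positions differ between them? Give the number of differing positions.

3

Pairwise Hamming distances:
  Ficto_montana vs Glypto_elegans: 4
  Ficto_montana vs Ictero_nigra: 3
  Glypto_elegans vs Ictero_nigra: 7
The smallest is 3, between Ficto_montana and Ictero_nigra.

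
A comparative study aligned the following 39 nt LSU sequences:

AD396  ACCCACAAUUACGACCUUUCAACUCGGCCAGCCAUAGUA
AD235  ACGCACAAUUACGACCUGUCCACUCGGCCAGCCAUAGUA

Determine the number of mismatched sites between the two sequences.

Mismatches occur at site 3 (C→G), site 18 (U→G), site 21 (A→C).
That gives 3 mismatches out of 39 aligned sites, so the Hamming distance is 3.

3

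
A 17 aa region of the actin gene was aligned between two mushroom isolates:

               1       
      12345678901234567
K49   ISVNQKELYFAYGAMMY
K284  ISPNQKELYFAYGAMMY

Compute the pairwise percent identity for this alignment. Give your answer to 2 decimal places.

Differing sites — 3:V/P.
16 of the 17 sites match, so the percent identity is 16/17 × 100 = 94.12%.

94.12%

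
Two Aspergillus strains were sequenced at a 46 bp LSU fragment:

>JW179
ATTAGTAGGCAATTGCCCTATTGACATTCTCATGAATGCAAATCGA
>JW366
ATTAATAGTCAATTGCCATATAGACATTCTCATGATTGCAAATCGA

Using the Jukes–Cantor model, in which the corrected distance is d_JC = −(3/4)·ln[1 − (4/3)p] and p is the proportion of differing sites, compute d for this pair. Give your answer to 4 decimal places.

The sequences differ at positions 5 (G/A), 9 (G/T), 18 (C/A), 22 (T/A), 36 (A/T).
p = 5/46 = 0.108696.
d = −0.75 · ln(1 − (4/3)·0.108696) = −0.75 · ln(0.855072) = −0.75 · (-0.156570) = 0.1174.

0.1174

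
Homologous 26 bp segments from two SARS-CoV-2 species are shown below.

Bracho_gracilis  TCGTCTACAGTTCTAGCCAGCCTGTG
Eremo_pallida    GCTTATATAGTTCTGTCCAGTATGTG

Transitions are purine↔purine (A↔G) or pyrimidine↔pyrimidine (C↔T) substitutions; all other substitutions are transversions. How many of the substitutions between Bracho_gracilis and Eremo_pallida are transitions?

3

Differing sites — 1:T/G (Tv); 3:G/T (Tv); 5:C/A (Tv); 8:C/T (Ti); 15:A/G (Ti); 16:G/T (Tv); 21:C/T (Ti); 22:C/A (Tv).
Of the 8 differences, 3 transitions and 5 transversions, so the answer is 3.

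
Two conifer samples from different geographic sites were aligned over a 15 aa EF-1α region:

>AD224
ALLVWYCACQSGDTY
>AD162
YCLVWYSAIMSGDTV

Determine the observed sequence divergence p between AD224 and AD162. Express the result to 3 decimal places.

0.400

Mismatches occur at site 1 (A↔Y), site 2 (L↔C), site 7 (C↔S), site 9 (C↔I), site 10 (Q↔M), site 15 (Y↔V).
There are 6 differences over 15 sites, so p = 6/15 = 0.400.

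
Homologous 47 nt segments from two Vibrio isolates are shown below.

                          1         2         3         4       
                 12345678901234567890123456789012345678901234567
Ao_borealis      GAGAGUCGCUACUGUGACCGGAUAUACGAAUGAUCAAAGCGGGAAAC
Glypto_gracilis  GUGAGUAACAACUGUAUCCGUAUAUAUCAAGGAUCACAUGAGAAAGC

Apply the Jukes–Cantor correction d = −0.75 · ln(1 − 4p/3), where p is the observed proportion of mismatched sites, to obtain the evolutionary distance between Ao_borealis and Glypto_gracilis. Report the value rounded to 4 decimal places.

The sequences differ at positions 2 (A/U), 7 (C/A), 8 (G/A), 10 (U/A), 16 (G/A), 17 (A/U), 21 (G/U), 27 (C/U), 28 (G/C), 31 (U/G), 37 (A/C), 39 (G/U), 40 (C/G), 41 (G/A), 43 (G/A), 46 (A/G).
p = 16/47 = 0.340426.
d = −0.75 · ln(1 − (4/3)·0.340426) = −0.75 · ln(0.546099) = −0.75 · (-0.604955) = 0.4537.

0.4537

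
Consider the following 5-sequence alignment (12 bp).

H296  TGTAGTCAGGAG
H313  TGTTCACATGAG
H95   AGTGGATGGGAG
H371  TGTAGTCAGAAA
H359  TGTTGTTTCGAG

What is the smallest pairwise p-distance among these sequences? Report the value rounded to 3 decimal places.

0.167

Pairwise Hamming distances:
  H296 vs H313: 4
  H296 vs H95: 5
  H296 vs H371: 2
  H296 vs H359: 4
  H313 vs H95: 6
  H313 vs H371: 6
  H313 vs H359: 5
  H95 vs H371: 7
  H95 vs H359: 5
  H371 vs H359: 6
The smallest is 2 mismatches, between H296 and H371; p = 2/12 = 0.167.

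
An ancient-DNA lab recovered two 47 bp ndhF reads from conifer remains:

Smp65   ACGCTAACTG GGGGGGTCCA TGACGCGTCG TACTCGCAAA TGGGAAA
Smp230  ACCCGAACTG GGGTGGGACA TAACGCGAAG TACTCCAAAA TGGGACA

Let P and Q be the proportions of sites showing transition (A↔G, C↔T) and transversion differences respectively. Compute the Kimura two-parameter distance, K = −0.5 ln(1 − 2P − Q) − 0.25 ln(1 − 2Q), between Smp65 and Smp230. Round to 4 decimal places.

0.2860

Mismatches occur at site 3 (G/C, transversion), site 5 (T/G, transversion), site 14 (G/T, transversion), site 17 (T/G, transversion), site 18 (C/A, transversion), site 22 (G/A, transition), site 28 (T/A, transversion), site 29 (C/A, transversion), site 36 (G/C, transversion), site 37 (C/A, transversion), site 46 (A/C, transversion).
Of the 11 differences, 1 transition and 10 transversions over 47 sites: P = 1/47 = 0.021277, Q = 10/47 = 0.212766.
d = −0.5·ln(0.744680) − 0.25·ln(0.574468) = −0.5·(-0.294801) − 0.25·(-0.554311) = 0.2860.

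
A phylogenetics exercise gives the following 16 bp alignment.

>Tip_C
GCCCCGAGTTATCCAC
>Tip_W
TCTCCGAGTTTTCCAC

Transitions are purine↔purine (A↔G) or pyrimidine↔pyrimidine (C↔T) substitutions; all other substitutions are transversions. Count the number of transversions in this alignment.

Differing sites — 1:G/T (Tv); 3:C/T (Ti); 11:A/T (Tv).
Of the 3 differences, 1 transition and 2 transversions, so the answer is 2.

2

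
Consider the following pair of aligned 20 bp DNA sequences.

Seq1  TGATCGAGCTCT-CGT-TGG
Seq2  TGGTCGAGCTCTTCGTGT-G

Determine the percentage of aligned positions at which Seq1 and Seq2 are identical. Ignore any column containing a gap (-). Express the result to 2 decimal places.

94.12%

Excluding the 3 gap columns leaves 17 comparable sites.
A single mismatch occurs at site 3 (A/G).
16 of the 17 comparable sites match, so the percent identity is 16/17 × 100 = 94.12%.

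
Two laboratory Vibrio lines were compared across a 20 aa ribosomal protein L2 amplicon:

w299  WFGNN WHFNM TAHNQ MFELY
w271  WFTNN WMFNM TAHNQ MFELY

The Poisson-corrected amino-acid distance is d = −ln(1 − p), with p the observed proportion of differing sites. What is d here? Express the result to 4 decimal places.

0.1054

Mismatches occur at site 3 (G→T), site 7 (H→M).
p = 2/20 = 0.100000.
d = −ln(1 − 0.100000) = −ln(0.900000) = 0.1054.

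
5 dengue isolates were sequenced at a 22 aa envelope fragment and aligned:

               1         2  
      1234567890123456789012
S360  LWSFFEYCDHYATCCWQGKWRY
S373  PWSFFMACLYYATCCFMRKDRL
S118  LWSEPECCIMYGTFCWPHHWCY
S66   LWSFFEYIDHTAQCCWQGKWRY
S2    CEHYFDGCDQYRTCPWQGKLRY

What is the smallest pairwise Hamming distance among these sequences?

3

Pairwise Hamming distances:
  S360 vs S373: 10
  S360 vs S118: 11
  S360 vs S66: 3
  S360 vs S2: 10
  S373 vs S118: 16
  S373 vs S66: 13
  S373 vs S2: 15
  S118 vs S66: 14
  S118 vs S2: 17
  S66 vs S2: 13
The smallest is 3, between S360 and S66.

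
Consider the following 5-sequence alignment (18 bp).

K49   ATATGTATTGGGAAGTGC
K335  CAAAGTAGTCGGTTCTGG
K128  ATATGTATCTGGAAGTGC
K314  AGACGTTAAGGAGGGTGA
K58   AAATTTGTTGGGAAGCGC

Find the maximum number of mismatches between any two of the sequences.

Pairwise Hamming distances:
  K49 vs K335: 9
  K49 vs K128: 2
  K49 vs K314: 9
  K49 vs K58: 4
  K335 vs K128: 10
  K335 vs K314: 12
  K335 vs K58: 11
  K128 vs K314: 10
  K128 vs K58: 6
  K314 vs K58: 11
The largest is 12, between K335 and K314.

12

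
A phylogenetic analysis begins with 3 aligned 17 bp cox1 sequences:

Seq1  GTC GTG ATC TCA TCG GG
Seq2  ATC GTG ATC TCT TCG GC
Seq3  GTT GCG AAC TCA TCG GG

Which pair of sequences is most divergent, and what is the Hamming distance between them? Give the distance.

6

Pairwise Hamming distances:
  Seq1 vs Seq2: 3
  Seq1 vs Seq3: 3
  Seq2 vs Seq3: 6
The largest is 6, between Seq2 and Seq3.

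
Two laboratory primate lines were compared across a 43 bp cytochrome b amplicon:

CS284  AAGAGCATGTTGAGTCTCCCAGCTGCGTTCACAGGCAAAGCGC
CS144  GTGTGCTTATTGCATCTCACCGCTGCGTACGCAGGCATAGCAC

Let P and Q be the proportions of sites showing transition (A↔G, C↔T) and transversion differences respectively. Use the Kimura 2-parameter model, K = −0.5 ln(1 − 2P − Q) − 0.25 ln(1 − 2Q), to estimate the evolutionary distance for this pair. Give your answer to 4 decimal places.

Differing sites — 1:A/G (Ti); 2:A/T (Tv); 4:A/T (Tv); 7:A/T (Tv); 9:G/A (Ti); 13:A/C (Tv); 14:G/A (Ti); 19:C/A (Tv); 21:A/C (Tv); 29:T/A (Tv); 31:A/G (Ti); 38:A/T (Tv); 42:G/A (Ti).
Of the 13 differences, 5 transitions and 8 transversions over 43 sites: P = 5/43 = 0.116279, Q = 8/43 = 0.186047.
d = −0.5·ln(0.581395) − 0.25·ln(0.627906) = −0.5·(-0.542325) − 0.25·(-0.465365) = 0.3875.

0.3875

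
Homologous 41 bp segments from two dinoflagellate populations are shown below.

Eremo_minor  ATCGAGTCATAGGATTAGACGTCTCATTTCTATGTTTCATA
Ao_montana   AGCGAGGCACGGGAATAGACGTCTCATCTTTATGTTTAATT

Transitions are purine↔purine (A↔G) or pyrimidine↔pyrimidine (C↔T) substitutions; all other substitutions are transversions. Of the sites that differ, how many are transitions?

Mismatches occur at site 2 (T/G, transversion), site 7 (T/G, transversion), site 10 (T/C, transition), site 11 (A/G, transition), site 15 (T/A, transversion), site 28 (T/C, transition), site 30 (C/T, transition), site 38 (C/A, transversion), site 41 (A/T, transversion).
Of the 9 differences, 4 transitions and 5 transversions, so the answer is 4.

4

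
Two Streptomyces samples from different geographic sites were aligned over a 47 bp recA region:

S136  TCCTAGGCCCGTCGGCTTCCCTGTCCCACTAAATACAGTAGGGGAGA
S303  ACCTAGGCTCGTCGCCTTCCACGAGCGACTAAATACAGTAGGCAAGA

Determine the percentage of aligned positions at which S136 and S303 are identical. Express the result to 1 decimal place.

78.7%

Differing sites — 1:T/A; 9:C/T; 15:G/C; 21:C/A; 22:T/C; 24:T/A; 25:C/G; 27:C/G; 43:G/C; 44:G/A.
37 of the 47 sites match, so the percent identity is 37/47 × 100 = 78.7%.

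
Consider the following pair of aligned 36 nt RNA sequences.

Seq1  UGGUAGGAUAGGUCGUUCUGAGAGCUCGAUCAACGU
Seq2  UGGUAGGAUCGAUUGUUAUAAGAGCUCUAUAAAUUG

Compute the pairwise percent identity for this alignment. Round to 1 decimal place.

72.2%

The sequences differ at positions 10 (A/C), 12 (G/A), 14 (C/U), 18 (C/A), 20 (G/A), 28 (G/U), 31 (C/A), 34 (C/U), 35 (G/U), 36 (U/G).
26 of the 36 sites match, so the percent identity is 26/36 × 100 = 72.2%.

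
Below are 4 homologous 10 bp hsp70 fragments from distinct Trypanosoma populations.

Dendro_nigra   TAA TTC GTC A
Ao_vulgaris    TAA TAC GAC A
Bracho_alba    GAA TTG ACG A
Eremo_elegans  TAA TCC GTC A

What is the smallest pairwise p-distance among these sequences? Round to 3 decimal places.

Pairwise Hamming distances:
  Dendro_nigra vs Ao_vulgaris: 2
  Dendro_nigra vs Bracho_alba: 5
  Dendro_nigra vs Eremo_elegans: 1
  Ao_vulgaris vs Bracho_alba: 6
  Ao_vulgaris vs Eremo_elegans: 2
  Bracho_alba vs Eremo_elegans: 6
The smallest is 1 mismatch, between Dendro_nigra and Eremo_elegans; p = 1/10 = 0.100.

0.100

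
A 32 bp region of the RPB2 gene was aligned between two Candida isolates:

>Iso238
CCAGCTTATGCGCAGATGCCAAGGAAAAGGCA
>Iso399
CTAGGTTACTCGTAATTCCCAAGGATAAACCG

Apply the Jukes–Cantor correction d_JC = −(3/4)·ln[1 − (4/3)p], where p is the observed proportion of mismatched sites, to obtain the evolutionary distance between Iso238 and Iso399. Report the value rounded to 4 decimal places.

Mismatches occur at site 2 (C/T), site 5 (C/G), site 9 (T/C), site 10 (G/T), site 13 (C/T), site 15 (G/A), site 16 (A/T), site 18 (G/C), site 26 (A/T), site 29 (G/A), site 30 (G/C), site 32 (A/G).
p = 12/32 = 0.375000.
d = −0.75 · ln(1 − (4/3)·0.375000) = −0.75 · ln(0.500000) = −0.75 · (-0.693147) = 0.5199.

0.5199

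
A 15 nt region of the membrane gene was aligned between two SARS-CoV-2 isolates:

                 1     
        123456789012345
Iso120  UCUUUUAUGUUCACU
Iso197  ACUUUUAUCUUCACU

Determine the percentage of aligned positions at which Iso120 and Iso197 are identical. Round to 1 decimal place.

Mismatches occur at site 1 (U↔A), site 9 (G↔C).
13 of the 15 sites match, so the percent identity is 13/15 × 100 = 86.7%.

86.7%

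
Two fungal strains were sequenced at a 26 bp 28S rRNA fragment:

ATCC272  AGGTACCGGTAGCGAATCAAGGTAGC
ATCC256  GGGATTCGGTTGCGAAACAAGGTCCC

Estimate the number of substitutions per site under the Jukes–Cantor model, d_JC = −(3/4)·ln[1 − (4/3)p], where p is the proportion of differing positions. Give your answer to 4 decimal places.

Differing sites — 1:A/G; 4:T/A; 5:A/T; 6:C/T; 11:A/T; 17:T/A; 24:A/C; 25:G/C.
p = 8/26 = 0.307692.
d = −0.75 · ln(1 − (4/3)·0.307692) = −0.75 · ln(0.589744) = −0.75 · (-0.528067) = 0.3961.

0.3961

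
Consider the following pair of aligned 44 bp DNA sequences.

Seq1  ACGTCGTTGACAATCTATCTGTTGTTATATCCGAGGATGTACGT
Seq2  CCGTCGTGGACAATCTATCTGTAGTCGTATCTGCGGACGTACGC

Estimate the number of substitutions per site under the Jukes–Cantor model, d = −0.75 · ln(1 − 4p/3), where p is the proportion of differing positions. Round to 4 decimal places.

0.2388

The sequences differ at positions 1 (A/C), 8 (T/G), 23 (T/A), 26 (T/C), 27 (A/G), 32 (C/T), 34 (A/C), 38 (T/C), 44 (T/C).
p = 9/44 = 0.204545.
d = −0.75 · ln(1 − (4/3)·0.204545) = −0.75 · ln(0.727273) = −0.75 · (-0.318453) = 0.2388.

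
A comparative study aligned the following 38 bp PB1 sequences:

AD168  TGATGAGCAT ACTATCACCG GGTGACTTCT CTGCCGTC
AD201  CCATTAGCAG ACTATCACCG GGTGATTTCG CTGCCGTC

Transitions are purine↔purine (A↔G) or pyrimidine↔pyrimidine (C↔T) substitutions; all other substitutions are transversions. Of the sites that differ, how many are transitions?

Differing sites — 1:T/C (Ti); 2:G/C (Tv); 5:G/T (Tv); 10:T/G (Tv); 26:C/T (Ti); 30:T/G (Tv).
Of the 6 differences, 2 transitions and 4 transversions, so the answer is 2.

2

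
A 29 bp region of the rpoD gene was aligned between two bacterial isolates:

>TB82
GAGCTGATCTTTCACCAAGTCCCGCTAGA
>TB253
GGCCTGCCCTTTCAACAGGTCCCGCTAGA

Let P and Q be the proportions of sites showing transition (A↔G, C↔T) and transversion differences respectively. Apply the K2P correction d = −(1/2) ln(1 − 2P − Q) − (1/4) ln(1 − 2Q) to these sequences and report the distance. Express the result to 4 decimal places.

0.2437

The sequences differ at positions 2 (A/G, transition), 3 (G/C, transversion), 7 (A/C, transversion), 8 (T/C, transition), 15 (C/A, transversion), 18 (A/G, transition).
Of the 6 differences, 3 transitions and 3 transversions over 29 sites: P = 3/29 = 0.103448, Q = 3/29 = 0.103448.
d = −0.5·ln(0.689656) − 0.25·ln(0.793104) = −0.5·(-0.371562) − 0.25·(-0.231801) = 0.2437.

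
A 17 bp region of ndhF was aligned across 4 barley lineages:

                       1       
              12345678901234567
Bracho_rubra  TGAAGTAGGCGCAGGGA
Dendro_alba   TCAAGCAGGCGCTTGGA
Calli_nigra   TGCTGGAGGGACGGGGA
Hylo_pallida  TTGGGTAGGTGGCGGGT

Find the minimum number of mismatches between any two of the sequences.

Pairwise Hamming distances:
  Bracho_rubra vs Dendro_alba: 4
  Bracho_rubra vs Calli_nigra: 6
  Bracho_rubra vs Hylo_pallida: 7
  Dendro_alba vs Calli_nigra: 8
  Dendro_alba vs Hylo_pallida: 9
  Calli_nigra vs Hylo_pallida: 9
The smallest is 4, between Bracho_rubra and Dendro_alba.

4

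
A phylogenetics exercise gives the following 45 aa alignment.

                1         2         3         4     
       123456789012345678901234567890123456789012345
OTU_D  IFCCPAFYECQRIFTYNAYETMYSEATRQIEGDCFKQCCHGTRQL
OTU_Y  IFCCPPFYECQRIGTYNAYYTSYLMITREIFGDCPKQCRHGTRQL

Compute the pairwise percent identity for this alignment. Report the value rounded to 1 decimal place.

75.6%

Differing sites — 6:A/P; 14:F/G; 20:E/Y; 22:M/S; 24:S/L; 25:E/M; 26:A/I; 29:Q/E; 31:E/F; 35:F/P; 39:C/R.
34 of the 45 sites match, so the percent identity is 34/45 × 100 = 75.6%.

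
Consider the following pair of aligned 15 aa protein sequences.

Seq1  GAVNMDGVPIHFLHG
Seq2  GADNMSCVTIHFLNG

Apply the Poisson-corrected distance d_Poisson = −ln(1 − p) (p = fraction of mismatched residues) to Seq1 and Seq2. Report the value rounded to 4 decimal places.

Differing sites — 3:V/D; 6:D/S; 7:G/C; 9:P/T; 14:H/N.
p = 5/15 = 0.333333.
d = −ln(1 − 0.333333) = −ln(0.666667) = 0.4055.

0.4055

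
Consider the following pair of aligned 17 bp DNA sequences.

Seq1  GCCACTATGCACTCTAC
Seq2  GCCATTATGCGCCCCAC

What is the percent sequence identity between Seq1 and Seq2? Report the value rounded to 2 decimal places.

Mismatches occur at site 5 (C→T), site 11 (A→G), site 13 (T→C), site 15 (T→C).
13 of the 17 sites match, so the percent identity is 13/17 × 100 = 76.47%.

76.47%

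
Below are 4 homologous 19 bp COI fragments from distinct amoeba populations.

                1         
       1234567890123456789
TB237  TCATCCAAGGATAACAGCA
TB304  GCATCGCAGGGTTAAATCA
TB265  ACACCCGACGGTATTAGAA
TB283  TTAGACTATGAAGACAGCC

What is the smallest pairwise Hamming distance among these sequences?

Pairwise Hamming distances:
  TB237 vs TB304: 7
  TB237 vs TB265: 8
  TB237 vs TB283: 8
  TB304 vs TB265: 10
  TB304 vs TB283: 13
  TB265 vs TB283: 13
The smallest is 7, between TB237 and TB304.

7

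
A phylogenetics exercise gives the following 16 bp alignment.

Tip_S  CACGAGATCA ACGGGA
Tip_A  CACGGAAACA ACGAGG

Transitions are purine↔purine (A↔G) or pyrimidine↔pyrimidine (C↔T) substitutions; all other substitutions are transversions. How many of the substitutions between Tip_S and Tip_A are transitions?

Differing sites — 5:A/G (Ti); 6:G/A (Ti); 8:T/A (Tv); 14:G/A (Ti); 16:A/G (Ti).
Of the 5 differences, 4 transitions and 1 transversion, so the answer is 4.

4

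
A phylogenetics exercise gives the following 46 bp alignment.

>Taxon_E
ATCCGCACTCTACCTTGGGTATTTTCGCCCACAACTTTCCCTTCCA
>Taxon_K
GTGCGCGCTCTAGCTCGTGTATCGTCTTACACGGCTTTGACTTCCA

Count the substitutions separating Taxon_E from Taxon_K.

Differing sites — 1:A/G; 3:C/G; 7:A/G; 13:C/G; 16:T/C; 18:G/T; 23:T/C; 24:T/G; 27:G/T; 28:C/T; 29:C/A; 33:A/G; 34:A/G; 39:C/G; 40:C/A.
That gives 15 mismatches out of 46 aligned sites, so the Hamming distance is 15.

15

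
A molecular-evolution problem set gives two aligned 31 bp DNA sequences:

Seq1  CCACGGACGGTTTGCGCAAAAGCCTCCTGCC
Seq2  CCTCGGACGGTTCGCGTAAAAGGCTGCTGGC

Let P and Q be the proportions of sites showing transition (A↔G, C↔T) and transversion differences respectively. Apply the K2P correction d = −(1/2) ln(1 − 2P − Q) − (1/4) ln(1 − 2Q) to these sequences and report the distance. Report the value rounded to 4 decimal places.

0.2239

The sequences differ at positions 3 (A/T, transversion), 13 (T/C, transition), 17 (C/T, transition), 23 (C/G, transversion), 26 (C/G, transversion), 30 (C/G, transversion).
Of the 6 differences, 2 transitions and 4 transversions over 31 sites: P = 2/31 = 0.064516, Q = 4/31 = 0.129032.
d = −0.5·ln(0.741936) − 0.25·ln(0.741936) = −0.5·(-0.298492) − 0.25·(-0.298492) = 0.2239.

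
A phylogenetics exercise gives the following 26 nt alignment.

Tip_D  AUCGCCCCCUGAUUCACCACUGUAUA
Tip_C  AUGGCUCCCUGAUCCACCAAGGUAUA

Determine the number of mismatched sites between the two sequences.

Differing sites — 3:C/G; 6:C/U; 14:U/C; 20:C/A; 21:U/G.
That gives 5 mismatches out of 26 aligned sites, so the Hamming distance is 5.

5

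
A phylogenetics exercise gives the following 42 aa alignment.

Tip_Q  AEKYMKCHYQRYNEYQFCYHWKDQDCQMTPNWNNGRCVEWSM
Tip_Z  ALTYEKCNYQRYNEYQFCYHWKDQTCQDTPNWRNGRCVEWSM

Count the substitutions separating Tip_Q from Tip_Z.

7

Differing sites — 2:E/L; 3:K/T; 5:M/E; 8:H/N; 25:D/T; 28:M/D; 33:N/R.
That gives 7 mismatches out of 42 aligned sites, so the Hamming distance is 7.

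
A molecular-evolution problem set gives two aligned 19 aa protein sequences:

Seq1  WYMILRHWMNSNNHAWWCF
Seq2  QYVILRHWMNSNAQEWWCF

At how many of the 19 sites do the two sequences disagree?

5

Mismatches occur at site 1 (W→Q), site 3 (M→V), site 13 (N→A), site 14 (H→Q), site 15 (A→E).
That gives 5 mismatches out of 19 aligned sites, so the Hamming distance is 5.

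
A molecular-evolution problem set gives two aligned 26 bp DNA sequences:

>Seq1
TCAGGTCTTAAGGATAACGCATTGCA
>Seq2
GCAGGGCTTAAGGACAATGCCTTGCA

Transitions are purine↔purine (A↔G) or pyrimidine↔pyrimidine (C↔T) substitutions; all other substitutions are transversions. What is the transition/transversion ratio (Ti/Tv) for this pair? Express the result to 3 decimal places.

0.667

The sequences differ at positions 1 (T/G, transversion), 6 (T/G, transversion), 15 (T/C, transition), 18 (C/T, transition), 21 (A/C, transversion).
Of the 5 differences, 2 transitions and 3 transversions, so Ti/Tv = 2/3 = 0.667.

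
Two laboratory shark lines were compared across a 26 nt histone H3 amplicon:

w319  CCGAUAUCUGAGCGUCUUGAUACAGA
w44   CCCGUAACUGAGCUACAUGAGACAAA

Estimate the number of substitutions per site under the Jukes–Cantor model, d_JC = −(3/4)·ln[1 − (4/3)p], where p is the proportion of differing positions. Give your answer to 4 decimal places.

Differing sites — 3:G/C; 4:A/G; 7:U/A; 14:G/U; 15:U/A; 17:U/A; 21:U/G; 25:G/A.
p = 8/26 = 0.307692.
d = −0.75 · ln(1 − (4/3)·0.307692) = −0.75 · ln(0.589744) = −0.75 · (-0.528067) = 0.3961.

0.3961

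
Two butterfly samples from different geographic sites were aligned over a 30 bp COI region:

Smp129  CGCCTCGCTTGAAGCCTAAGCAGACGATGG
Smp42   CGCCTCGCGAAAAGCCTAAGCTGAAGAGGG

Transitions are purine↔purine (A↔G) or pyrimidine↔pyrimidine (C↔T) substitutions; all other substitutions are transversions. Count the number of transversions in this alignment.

5

Mismatches occur at site 9 (T↔G, transversion), site 10 (T↔A, transversion), site 11 (G↔A, transition), site 22 (A↔T, transversion), site 25 (C↔A, transversion), site 28 (T↔G, transversion).
Of the 6 differences, 1 transition and 5 transversions, so the answer is 5.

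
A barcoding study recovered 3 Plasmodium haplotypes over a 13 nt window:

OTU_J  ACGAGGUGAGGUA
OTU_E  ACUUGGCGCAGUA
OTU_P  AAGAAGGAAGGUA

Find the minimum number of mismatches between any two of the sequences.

4

Pairwise Hamming distances:
  OTU_J vs OTU_E: 5
  OTU_J vs OTU_P: 4
  OTU_E vs OTU_P: 8
The smallest is 4, between OTU_J and OTU_P.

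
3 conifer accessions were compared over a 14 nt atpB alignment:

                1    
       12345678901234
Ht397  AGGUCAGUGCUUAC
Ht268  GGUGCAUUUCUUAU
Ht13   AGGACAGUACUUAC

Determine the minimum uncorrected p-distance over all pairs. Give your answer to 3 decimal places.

Pairwise Hamming distances:
  Ht397 vs Ht268: 6
  Ht397 vs Ht13: 2
  Ht268 vs Ht13: 6
The smallest is 2 mismatches, between Ht397 and Ht13; p = 2/14 = 0.143.

0.143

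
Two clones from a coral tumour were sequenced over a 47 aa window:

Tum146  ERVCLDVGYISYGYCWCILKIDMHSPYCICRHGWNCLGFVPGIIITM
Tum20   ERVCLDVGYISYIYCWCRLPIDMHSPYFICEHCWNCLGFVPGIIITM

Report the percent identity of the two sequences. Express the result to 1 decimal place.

87.2%

The sequences differ at positions 13 (G/I), 18 (I/R), 20 (K/P), 28 (C/F), 31 (R/E), 33 (G/C).
41 of the 47 sites match, so the percent identity is 41/47 × 100 = 87.2%.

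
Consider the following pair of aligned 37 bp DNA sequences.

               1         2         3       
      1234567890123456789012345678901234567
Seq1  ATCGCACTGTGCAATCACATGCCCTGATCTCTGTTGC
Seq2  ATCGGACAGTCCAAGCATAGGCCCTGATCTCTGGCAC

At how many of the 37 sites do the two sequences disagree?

Mismatches occur at site 5 (C→G), site 8 (T→A), site 11 (G→C), site 15 (T→G), site 18 (C→T), site 20 (T→G), site 34 (T→G), site 35 (T→C), site 36 (G→A).
That gives 9 mismatches out of 37 aligned sites, so the Hamming distance is 9.

9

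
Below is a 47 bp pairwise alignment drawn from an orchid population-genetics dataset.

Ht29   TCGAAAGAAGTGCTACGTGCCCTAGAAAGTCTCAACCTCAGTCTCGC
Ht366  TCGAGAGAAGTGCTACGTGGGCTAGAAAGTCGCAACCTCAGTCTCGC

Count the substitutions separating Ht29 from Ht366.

Differing sites — 5:A/G; 20:C/G; 21:C/G; 32:T/G.
That gives 4 mismatches out of 47 aligned sites, so the Hamming distance is 4.

4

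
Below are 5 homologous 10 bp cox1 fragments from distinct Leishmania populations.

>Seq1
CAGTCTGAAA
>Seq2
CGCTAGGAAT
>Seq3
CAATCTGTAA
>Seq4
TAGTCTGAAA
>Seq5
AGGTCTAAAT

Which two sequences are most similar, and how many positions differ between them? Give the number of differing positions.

1

Pairwise Hamming distances:
  Seq1 vs Seq2: 5
  Seq1 vs Seq3: 2
  Seq1 vs Seq4: 1
  Seq1 vs Seq5: 4
  Seq2 vs Seq3: 6
  Seq2 vs Seq4: 6
  Seq2 vs Seq5: 5
  Seq3 vs Seq4: 3
  Seq3 vs Seq5: 6
  Seq4 vs Seq5: 4
The smallest is 1, between Seq1 and Seq4.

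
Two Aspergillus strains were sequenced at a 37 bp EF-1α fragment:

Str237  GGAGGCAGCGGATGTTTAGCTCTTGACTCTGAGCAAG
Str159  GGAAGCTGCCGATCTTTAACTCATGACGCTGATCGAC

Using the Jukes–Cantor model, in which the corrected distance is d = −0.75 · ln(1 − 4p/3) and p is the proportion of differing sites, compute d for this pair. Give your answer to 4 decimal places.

0.3351

The sequences differ at positions 4 (G/A), 7 (A/T), 10 (G/C), 14 (G/C), 19 (G/A), 23 (T/A), 28 (T/G), 33 (G/T), 35 (A/G), 37 (G/C).
p = 10/37 = 0.270270.
d = −0.75 · ln(1 − (4/3)·0.270270) = −0.75 · ln(0.639640) = −0.75 · (-0.446850) = 0.3351.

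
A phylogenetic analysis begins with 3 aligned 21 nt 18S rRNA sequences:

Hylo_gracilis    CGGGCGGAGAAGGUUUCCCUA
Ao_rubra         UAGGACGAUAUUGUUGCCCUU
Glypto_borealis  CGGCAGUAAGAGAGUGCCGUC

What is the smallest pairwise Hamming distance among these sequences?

9

Pairwise Hamming distances:
  Hylo_gracilis vs Ao_rubra: 9
  Hylo_gracilis vs Glypto_borealis: 10
  Ao_rubra vs Glypto_borealis: 13
The smallest is 9, between Hylo_gracilis and Ao_rubra.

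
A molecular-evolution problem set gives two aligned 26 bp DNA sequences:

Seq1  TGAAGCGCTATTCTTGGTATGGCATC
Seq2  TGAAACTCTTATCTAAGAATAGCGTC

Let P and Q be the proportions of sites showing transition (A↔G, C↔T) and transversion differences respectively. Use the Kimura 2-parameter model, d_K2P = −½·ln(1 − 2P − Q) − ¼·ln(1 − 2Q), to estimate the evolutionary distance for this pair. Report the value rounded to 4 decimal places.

Mismatches occur at site 5 (G↔A, transition), site 7 (G↔T, transversion), site 10 (A↔T, transversion), site 11 (T↔A, transversion), site 15 (T↔A, transversion), site 16 (G↔A, transition), site 18 (T↔A, transversion), site 21 (G↔A, transition), site 24 (A↔G, transition).
Of the 9 differences, 4 transitions and 5 transversions over 26 sites: P = 4/26 = 0.153846, Q = 5/26 = 0.192308.
d = −0.5·ln(0.500000) − 0.25·ln(0.615384) = −0.5·(-0.693147) − 0.25·(-0.485509) = 0.4680.

0.4680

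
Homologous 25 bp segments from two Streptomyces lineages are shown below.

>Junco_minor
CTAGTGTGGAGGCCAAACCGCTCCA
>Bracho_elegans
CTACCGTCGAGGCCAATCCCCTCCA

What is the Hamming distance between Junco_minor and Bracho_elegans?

5

Differing sites — 4:G/C; 5:T/C; 8:G/C; 17:A/T; 20:G/C.
That gives 5 mismatches out of 25 aligned sites, so the Hamming distance is 5.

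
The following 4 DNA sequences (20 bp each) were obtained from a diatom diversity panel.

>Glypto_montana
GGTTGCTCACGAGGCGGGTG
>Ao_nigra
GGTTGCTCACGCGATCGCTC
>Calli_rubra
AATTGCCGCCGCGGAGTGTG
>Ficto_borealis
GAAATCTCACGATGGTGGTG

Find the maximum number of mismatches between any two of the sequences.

Pairwise Hamming distances:
  Glypto_montana vs Ao_nigra: 6
  Glypto_montana vs Calli_rubra: 8
  Glypto_montana vs Ficto_borealis: 7
  Ao_nigra vs Calli_rubra: 11
  Ao_nigra vs Ficto_borealis: 11
  Calli_rubra vs Ficto_borealis: 12
The largest is 12, between Calli_rubra and Ficto_borealis.

12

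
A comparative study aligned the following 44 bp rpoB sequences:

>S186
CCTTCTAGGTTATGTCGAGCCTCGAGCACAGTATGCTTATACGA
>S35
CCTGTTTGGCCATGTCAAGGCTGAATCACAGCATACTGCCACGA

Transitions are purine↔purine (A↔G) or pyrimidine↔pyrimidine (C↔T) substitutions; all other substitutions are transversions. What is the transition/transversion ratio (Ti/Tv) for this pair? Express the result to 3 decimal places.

1.143

Mismatches occur at site 4 (T→G, transversion), site 5 (C→T, transition), site 7 (A→T, transversion), site 10 (T→C, transition), site 11 (T→C, transition), site 17 (G→A, transition), site 20 (C→G, transversion), site 23 (C→G, transversion), site 24 (G→A, transition), site 26 (G→T, transversion), site 32 (T→C, transition), site 35 (G→A, transition), site 38 (T→G, transversion), site 39 (A→C, transversion), site 40 (T→C, transition).
Of the 15 differences, 8 transitions and 7 transversions, so Ti/Tv = 8/7 = 1.143.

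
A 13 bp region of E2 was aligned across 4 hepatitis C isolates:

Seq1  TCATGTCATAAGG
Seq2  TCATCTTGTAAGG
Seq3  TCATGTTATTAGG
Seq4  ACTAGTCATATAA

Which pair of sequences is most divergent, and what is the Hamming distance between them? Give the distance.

9

Pairwise Hamming distances:
  Seq1 vs Seq2: 3
  Seq1 vs Seq3: 2
  Seq1 vs Seq4: 6
  Seq2 vs Seq3: 3
  Seq2 vs Seq4: 9
  Seq3 vs Seq4: 8
The largest is 9, between Seq2 and Seq4.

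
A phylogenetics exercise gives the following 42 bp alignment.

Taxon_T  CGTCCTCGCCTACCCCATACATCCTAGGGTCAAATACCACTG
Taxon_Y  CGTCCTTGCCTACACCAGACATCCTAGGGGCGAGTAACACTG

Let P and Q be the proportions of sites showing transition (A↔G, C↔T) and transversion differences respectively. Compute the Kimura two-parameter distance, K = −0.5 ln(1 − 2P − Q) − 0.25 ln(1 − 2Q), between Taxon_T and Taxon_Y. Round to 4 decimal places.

Differing sites — 7:C/T (Ti); 14:C/A (Tv); 18:T/G (Tv); 30:T/G (Tv); 32:A/G (Ti); 34:A/G (Ti); 37:C/A (Tv).
Of the 7 differences, 3 transitions and 4 transversions over 42 sites: P = 3/42 = 0.071429, Q = 4/42 = 0.095238.
d = −0.5·ln(0.761904) − 0.25·ln(0.809524) = −0.5·(-0.271935) − 0.25·(-0.211309) = 0.1888.

0.1888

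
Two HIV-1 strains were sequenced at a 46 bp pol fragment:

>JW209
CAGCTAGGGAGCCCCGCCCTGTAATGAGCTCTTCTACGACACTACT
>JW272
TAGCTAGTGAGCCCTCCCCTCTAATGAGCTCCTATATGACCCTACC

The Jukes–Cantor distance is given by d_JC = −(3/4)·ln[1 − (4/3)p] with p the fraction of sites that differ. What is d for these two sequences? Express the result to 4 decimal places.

Differing sites — 1:C/T; 8:G/T; 15:C/T; 16:G/C; 21:G/C; 32:T/C; 34:C/A; 37:C/T; 41:A/C; 46:T/C.
p = 10/46 = 0.217391.
d = −0.75 · ln(1 − (4/3)·0.217391) = −0.75 · ln(0.710145) = −0.75 · (-0.342286) = 0.2567.

0.2567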